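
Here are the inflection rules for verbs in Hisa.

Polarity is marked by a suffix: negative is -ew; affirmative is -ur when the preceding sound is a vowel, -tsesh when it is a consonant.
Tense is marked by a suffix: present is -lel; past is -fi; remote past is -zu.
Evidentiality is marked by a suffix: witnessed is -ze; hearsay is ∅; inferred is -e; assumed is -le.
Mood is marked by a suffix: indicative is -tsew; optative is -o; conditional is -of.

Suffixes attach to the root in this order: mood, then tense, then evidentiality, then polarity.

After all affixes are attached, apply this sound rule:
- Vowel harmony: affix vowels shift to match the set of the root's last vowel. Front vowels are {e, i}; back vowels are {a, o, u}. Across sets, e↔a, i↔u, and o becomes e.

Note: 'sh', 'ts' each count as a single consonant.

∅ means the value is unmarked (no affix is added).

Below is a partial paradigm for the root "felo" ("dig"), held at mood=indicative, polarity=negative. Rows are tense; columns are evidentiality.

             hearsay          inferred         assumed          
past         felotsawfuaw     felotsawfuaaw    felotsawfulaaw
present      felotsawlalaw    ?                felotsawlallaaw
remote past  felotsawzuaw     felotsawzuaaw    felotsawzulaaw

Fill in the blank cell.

Attach mood indicative -tsew → felotsew.
Attach tense present -lel → felotsewlel.
Attach evidentiality inferred -e → felotsewlele.
Attach polarity negative -ew → felotsewleleew.
Apply vowel harmony: felotsewleleew → felotsawlalaaw.

felotsawlalaaw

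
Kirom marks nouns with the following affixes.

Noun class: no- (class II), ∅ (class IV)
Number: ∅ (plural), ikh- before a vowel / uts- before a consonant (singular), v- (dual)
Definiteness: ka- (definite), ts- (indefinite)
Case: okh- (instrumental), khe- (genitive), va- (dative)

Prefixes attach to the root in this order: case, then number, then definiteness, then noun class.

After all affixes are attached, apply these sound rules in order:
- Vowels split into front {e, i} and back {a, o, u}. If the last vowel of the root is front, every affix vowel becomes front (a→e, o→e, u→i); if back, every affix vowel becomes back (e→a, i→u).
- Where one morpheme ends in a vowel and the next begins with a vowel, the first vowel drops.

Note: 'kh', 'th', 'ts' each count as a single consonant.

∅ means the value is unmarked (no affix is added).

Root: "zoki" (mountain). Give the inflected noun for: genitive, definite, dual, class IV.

Attach case genitive khe- → khezoki.
Attach number dual v- → vkhezoki.
Attach definiteness definite ka- → kavkhezoki.
noun class = class IV: zero marking, form stays kavkhezoki.
Apply vowel harmony: kavkhezoki → kevkhezoki.
Vowel deletion: no change.

kevkhezoki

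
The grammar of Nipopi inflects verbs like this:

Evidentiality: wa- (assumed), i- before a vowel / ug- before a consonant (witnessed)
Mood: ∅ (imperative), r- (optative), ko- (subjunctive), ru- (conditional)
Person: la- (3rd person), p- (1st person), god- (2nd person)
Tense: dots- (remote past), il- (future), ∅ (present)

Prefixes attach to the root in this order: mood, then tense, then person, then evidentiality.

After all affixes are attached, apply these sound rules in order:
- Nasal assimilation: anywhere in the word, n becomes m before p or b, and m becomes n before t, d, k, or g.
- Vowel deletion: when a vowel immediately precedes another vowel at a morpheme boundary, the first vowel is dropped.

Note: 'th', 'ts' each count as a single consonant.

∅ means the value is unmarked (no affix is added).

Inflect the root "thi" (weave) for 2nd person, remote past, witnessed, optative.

uggoddotsrthi

Attach mood optative r- → rthi.
Attach tense remote past dots- → dotsrthi.
Attach person 2nd person god- → goddotsrthi.
Attach evidentiality witnessed ug- (before consonant 'g') → uggoddotsrthi.
Nasal assimilation: no change.
Vowel deletion: no change.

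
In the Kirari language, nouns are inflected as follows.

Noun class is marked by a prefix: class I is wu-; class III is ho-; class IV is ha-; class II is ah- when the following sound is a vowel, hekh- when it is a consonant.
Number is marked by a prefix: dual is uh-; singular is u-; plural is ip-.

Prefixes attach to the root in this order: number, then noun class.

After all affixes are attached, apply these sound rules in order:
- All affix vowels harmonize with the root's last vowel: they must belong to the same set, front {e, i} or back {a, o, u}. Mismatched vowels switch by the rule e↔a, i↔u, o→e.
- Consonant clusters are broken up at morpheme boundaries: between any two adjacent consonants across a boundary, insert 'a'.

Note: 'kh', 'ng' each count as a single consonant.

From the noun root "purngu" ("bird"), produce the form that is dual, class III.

Attach number dual uh- → uhpurngu.
Attach noun class class III ho- → houhpurngu.
Vowel harmony: no change.
Apply epenthesis: houhpurngu → houhapurngu.

houhapurngu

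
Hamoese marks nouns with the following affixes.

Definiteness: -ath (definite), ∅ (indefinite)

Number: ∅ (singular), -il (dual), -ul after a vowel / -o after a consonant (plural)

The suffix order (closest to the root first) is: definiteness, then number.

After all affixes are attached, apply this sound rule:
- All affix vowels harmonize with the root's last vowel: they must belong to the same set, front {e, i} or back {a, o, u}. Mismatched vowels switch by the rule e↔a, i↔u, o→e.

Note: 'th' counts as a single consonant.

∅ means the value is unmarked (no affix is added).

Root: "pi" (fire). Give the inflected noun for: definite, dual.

Attach definiteness definite -ath → piath.
Attach number dual -il → piathil.
Apply vowel harmony: piathil → piethil.

piethil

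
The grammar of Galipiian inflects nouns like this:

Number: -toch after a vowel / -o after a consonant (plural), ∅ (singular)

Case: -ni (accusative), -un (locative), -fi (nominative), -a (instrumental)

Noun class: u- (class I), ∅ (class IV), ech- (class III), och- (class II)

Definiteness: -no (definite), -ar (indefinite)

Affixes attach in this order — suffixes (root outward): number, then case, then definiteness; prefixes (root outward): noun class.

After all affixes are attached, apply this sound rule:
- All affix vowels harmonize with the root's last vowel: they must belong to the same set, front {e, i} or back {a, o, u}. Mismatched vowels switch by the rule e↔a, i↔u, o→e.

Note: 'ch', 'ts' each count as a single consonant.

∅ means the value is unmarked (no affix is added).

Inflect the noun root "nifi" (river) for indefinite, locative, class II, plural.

Attach number plural -toch (after vowel 'i') → nifitoch.
Attach case locative -un → nifitochun.
Attach noun class class II och- → ochnifitochun.
Attach definiteness indefinite -ar → ochnifitochunar.
Apply vowel harmony: ochnifitochunar → echnifitechiner.

echnifitechiner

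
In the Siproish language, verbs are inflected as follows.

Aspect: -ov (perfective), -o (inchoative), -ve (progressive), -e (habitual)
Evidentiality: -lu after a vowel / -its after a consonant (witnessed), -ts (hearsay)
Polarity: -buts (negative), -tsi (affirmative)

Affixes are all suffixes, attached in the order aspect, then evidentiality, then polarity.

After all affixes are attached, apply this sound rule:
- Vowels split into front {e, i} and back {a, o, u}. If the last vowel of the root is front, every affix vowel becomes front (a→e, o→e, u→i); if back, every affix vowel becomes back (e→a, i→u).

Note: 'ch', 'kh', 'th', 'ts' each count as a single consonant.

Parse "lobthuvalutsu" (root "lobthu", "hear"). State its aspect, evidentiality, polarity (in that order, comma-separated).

progressive, witnessed, affirmative

Segment: lobthu-ve-lu-tsi.
aspect: -ve → progressive.
evidentiality: -lu/its → witnessed.
polarity: -tsi → affirmative.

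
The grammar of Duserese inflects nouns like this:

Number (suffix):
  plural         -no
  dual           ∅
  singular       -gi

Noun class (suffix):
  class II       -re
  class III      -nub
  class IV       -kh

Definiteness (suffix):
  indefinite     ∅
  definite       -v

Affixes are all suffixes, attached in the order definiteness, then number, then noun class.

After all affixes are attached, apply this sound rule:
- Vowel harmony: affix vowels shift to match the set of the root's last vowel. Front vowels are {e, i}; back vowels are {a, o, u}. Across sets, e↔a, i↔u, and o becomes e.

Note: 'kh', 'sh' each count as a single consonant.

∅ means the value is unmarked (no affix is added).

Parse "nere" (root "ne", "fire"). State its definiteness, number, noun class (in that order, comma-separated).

Segment: ne-re.
definiteness: ∅ → indefinite.
number: ∅ → dual.
noun class: -re → class II.

indefinite, dual, class II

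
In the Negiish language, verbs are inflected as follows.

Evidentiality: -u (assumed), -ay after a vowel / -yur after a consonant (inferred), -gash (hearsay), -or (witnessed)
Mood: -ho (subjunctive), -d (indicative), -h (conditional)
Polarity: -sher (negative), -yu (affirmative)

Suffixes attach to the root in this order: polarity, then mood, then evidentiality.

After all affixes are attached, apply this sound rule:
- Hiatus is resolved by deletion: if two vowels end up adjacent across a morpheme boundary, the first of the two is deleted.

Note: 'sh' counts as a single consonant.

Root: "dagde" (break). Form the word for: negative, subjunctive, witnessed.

Attach polarity negative -sher → dagdesher.
Attach mood subjunctive -ho → dagdesherho.
Attach evidentiality witnessed -or → dagdesherhoor.
Apply vowel deletion: dagdesherhoor → dagdesherhor.

dagdesherhor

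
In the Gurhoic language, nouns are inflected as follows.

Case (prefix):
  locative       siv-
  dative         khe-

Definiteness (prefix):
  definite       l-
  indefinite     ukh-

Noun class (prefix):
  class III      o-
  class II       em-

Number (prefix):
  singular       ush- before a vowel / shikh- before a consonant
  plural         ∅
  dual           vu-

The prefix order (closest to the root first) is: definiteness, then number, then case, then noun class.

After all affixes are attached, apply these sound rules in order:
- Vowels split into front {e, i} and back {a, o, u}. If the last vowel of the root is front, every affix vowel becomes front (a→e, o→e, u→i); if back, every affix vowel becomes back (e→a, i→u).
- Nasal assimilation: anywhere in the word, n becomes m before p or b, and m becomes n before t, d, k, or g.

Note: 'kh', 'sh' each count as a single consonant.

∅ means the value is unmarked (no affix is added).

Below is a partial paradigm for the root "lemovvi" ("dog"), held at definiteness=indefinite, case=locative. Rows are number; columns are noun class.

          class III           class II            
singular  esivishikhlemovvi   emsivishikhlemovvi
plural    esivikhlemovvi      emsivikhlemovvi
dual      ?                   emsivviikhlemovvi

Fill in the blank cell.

Attach definiteness indefinite ukh- → ukhlemovvi.
Attach number dual vu- → vuukhlemovvi.
Attach case locative siv- → sivvuukhlemovvi.
Attach noun class class III o- → osivvuukhlemovvi.
Apply vowel harmony: osivvuukhlemovvi → esivviikhlemovvi.
Nasal assimilation: no change.

esivviikhlemovvi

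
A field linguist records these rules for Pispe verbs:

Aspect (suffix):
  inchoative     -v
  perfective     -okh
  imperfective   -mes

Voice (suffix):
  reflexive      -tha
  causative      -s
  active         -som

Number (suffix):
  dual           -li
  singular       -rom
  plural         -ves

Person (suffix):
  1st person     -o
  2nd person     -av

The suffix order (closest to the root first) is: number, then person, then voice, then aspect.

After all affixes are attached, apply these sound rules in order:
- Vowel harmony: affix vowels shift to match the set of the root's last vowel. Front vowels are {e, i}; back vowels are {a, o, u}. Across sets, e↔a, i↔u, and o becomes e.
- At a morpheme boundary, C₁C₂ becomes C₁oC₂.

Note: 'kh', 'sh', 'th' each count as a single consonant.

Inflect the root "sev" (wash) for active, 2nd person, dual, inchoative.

Attach number dual -li → sevli.
Attach person 2nd person -av → sevliav.
Attach voice active -som → sevliavsom.
Attach aspect inchoative -v → sevliavsomv.
Apply vowel harmony: sevliavsomv → sevlievsemv.
Apply epenthesis: sevlievsemv → sevolievosemov.

sevolievosemov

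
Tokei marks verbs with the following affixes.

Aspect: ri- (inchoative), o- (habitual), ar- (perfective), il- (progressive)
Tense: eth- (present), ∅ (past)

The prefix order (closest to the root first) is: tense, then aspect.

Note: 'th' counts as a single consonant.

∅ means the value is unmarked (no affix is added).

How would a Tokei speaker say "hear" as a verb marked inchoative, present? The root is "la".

Attach tense present eth- → ethla.
Attach aspect inchoative ri- → riethla.

riethla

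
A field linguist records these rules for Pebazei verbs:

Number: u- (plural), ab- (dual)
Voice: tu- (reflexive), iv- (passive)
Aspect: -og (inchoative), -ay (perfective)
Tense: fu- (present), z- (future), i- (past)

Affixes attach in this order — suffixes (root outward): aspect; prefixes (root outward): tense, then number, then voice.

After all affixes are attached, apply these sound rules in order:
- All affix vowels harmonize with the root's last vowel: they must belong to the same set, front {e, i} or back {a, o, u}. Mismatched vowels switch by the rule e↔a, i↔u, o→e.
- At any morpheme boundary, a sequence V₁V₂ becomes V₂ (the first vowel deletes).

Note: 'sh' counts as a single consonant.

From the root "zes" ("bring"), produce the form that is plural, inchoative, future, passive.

Attach tense future z- → zzes.
Attach number plural u- → uzzes.
Attach aspect inchoative -og → uzzesog.
Attach voice passive iv- → ivuzzesog.
Apply vowel harmony: ivuzzesog → ivizzeseg.
Vowel deletion: no change.

ivizzeseg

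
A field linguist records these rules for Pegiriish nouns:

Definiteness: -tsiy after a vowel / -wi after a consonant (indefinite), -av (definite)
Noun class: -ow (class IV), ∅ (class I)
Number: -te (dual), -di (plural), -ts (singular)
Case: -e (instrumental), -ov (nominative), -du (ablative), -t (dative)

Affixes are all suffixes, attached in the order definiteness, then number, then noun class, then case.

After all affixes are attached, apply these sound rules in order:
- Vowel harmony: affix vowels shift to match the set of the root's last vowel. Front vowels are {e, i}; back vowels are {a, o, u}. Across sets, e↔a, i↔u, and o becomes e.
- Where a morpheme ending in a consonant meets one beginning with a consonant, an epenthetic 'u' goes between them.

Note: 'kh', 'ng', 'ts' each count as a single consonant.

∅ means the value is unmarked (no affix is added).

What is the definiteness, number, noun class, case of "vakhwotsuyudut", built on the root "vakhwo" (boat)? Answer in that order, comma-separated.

indefinite, plural, class I, dative

Segment: vakhwo-tsiy-di-t.
definiteness: -tsiy/wi → indefinite.
number: -di → plural.
noun class: ∅ → class I.
case: -t → dative.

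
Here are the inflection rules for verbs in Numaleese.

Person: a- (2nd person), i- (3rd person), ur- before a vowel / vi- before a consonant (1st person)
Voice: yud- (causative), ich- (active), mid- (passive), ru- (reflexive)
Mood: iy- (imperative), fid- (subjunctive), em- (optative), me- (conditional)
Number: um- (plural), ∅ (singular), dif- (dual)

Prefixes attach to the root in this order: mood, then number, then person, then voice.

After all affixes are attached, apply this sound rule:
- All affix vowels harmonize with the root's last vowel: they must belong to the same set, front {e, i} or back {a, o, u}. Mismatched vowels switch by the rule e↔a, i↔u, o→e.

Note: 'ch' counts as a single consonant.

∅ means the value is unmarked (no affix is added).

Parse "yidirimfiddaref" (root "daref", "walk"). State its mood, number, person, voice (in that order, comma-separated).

Segment: yud-ur-um-fid-daref.
mood: fid- → subjunctive.
number: um- → plural.
person: ur/vi- → 1st person.
voice: yud- → causative.

subjunctive, plural, 1st person, causative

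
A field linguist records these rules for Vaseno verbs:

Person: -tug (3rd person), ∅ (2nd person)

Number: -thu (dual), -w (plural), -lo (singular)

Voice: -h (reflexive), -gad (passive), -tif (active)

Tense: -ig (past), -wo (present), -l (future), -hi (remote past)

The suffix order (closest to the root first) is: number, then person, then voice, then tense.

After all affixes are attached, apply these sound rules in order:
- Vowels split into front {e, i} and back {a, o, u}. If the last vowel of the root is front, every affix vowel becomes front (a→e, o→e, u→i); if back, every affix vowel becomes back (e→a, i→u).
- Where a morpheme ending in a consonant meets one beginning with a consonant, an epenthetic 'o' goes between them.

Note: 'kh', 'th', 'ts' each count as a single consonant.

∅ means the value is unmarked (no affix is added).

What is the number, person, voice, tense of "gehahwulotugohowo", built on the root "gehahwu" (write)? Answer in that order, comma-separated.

Segment: gehahwu-lo-tug-h-wo.
number: -lo → singular.
person: -tug → 3rd person.
voice: -h → reflexive.
tense: -wo → present.

singular, 3rd person, reflexive, present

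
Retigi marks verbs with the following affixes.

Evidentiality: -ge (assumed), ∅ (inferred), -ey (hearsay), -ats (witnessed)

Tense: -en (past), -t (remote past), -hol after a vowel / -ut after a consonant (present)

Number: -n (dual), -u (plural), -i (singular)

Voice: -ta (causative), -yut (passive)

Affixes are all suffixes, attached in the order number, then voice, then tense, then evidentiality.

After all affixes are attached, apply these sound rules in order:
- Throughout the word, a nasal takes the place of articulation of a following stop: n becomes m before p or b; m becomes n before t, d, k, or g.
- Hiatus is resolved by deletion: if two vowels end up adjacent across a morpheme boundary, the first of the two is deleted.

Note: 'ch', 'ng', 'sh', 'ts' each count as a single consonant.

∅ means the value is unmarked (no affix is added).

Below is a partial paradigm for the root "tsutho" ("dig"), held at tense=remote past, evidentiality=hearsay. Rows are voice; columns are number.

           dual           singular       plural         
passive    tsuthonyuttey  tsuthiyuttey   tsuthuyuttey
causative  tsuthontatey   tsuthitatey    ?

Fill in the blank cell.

Attach number plural -u → tsuthou.
Attach voice causative -ta → tsuthouta.
Attach tense remote past -t → tsuthoutat.
Attach evidentiality hearsay -ey → tsuthoutatey.
Nasal assimilation: no change.
Apply vowel deletion: tsuthoutatey → tsuthutatey.

tsuthutatey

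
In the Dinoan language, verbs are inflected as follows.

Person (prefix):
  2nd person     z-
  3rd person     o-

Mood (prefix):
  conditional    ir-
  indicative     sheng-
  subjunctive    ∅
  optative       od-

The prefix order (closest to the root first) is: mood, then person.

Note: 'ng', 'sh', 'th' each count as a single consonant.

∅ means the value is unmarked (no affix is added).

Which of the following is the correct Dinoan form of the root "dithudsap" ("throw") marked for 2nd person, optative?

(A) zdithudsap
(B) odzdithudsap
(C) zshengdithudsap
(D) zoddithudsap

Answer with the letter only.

D

Attach mood optative od- → oddithudsap.
Attach person 2nd person z- → zoddithudsap.
So the correct form is zoddithudsap, option (D).
(C) zshengdithudsap is wrong: it uses indicative instead of optative for mood.
(B) odzdithudsap is wrong: it has the affixes in the wrong order.
(A) zdithudsap is wrong: it uses subjunctive instead of optative for mood.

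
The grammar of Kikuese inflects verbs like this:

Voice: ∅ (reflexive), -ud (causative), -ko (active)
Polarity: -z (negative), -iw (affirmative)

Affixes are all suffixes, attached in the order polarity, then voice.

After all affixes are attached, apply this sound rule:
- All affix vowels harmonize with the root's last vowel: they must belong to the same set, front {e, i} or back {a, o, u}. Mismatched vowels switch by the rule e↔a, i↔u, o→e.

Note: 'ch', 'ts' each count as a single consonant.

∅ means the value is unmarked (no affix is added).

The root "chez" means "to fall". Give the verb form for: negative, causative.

Attach polarity negative -z → chezz.
Attach voice causative -ud → chezzud.
Apply vowel harmony: chezzud → chezzid.

chezzid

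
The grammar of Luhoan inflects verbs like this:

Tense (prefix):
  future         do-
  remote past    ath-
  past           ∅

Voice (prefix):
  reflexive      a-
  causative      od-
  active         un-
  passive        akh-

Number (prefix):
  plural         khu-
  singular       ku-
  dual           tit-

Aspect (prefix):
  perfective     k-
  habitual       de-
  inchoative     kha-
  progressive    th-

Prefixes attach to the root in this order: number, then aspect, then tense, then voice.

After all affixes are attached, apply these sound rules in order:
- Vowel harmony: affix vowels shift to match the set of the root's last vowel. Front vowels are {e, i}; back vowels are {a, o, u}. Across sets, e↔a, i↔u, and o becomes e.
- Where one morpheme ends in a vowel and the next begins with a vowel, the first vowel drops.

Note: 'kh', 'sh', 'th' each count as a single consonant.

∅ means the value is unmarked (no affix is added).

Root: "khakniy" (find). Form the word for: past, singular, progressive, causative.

Attach number singular ku- → kukhakniy.
Attach aspect progressive th- → thkukhakniy.
tense = past: zero marking, form stays thkukhakniy.
Attach voice causative od- → odthkukhakniy.
Apply vowel harmony: odthkukhakniy → edthkikhakniy.
Vowel deletion: no change.

edthkikhakniy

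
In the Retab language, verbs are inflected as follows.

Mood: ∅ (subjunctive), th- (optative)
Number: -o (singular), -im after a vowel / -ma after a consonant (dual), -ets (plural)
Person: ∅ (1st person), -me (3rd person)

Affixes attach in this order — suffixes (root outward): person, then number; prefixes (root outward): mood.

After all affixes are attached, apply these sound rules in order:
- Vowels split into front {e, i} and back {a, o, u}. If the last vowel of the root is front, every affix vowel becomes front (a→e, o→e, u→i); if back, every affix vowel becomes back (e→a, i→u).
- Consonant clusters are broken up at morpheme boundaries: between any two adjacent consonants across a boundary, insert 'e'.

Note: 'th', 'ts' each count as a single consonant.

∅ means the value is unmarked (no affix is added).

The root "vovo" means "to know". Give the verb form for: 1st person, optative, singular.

person = 1st person: zero marking, form stays vovo.
Attach number singular -o → vovoo.
Attach mood optative th- → thvovoo.
Vowel harmony: no change.
Apply epenthesis: thvovoo → thevovoo.

thevovoo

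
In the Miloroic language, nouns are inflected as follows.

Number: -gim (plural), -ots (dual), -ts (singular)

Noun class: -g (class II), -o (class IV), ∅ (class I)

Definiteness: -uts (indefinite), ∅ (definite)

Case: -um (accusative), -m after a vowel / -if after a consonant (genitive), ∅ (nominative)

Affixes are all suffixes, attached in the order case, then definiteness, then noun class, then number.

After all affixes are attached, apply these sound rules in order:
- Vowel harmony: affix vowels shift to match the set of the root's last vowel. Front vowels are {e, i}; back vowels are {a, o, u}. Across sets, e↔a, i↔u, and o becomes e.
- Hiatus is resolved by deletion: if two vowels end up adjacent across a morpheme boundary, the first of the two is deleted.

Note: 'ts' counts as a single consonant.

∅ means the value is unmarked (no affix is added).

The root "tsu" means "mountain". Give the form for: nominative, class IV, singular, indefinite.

tsutsots

case = nominative: zero marking, form stays tsu.
Attach definiteness indefinite -uts → tsuuts.
Attach noun class class IV -o → tsuutso.
Attach number singular -ts → tsuutsots.
Vowel harmony: no change.
Apply vowel deletion: tsuutsots → tsutsots.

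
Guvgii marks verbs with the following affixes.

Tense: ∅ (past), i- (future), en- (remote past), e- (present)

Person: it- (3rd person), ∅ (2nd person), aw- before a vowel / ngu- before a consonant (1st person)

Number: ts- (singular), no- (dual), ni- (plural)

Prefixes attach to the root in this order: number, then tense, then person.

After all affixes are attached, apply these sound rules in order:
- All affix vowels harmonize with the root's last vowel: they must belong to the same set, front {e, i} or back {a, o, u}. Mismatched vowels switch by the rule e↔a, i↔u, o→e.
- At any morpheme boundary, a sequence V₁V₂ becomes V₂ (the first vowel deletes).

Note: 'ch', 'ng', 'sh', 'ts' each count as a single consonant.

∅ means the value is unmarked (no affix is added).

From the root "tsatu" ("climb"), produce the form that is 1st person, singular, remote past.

Attach number singular ts- → tstsatu.
Attach tense remote past en- → entstsatu.
Attach person 1st person aw- (before vowel 'e') → awentstsatu.
Apply vowel harmony: awentstsatu → awantstsatu.
Vowel deletion: no change.

awantstsatu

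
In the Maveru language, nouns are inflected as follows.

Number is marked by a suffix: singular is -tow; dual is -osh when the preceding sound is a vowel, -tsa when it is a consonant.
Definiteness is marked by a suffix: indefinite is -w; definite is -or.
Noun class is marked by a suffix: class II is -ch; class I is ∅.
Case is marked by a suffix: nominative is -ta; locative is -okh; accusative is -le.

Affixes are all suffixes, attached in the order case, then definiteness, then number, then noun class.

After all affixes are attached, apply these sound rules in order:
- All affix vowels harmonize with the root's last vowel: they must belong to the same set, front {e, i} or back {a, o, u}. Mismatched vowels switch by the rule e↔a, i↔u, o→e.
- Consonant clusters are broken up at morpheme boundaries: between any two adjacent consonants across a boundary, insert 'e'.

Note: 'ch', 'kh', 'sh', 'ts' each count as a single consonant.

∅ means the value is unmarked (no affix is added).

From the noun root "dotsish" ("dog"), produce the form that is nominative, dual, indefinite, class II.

dotsishetewetsech

Attach case nominative -ta → dotsishta.
Attach definiteness indefinite -w → dotsishtaw.
Attach number dual -tsa (after consonant 'w') → dotsishtawtsa.
Attach noun class class II -ch → dotsishtawtsach.
Apply vowel harmony: dotsishtawtsach → dotsishtewtsech.
Apply epenthesis: dotsishtewtsech → dotsishetewetsech.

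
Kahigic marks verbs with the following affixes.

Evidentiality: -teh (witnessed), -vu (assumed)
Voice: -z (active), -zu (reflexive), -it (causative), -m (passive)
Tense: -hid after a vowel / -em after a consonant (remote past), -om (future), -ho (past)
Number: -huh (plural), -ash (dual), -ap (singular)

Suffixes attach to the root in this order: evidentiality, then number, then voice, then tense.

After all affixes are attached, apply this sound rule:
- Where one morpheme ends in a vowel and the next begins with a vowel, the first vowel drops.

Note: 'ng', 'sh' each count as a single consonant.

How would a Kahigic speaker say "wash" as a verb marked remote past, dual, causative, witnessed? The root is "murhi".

Attach evidentiality witnessed -teh → murhiteh.
Attach number dual -ash → murhitehash.
Attach voice causative -it → murhitehashit.
Attach tense remote past -em (after consonant 't') → murhitehashitem.
Vowel deletion: no change.

murhitehashitem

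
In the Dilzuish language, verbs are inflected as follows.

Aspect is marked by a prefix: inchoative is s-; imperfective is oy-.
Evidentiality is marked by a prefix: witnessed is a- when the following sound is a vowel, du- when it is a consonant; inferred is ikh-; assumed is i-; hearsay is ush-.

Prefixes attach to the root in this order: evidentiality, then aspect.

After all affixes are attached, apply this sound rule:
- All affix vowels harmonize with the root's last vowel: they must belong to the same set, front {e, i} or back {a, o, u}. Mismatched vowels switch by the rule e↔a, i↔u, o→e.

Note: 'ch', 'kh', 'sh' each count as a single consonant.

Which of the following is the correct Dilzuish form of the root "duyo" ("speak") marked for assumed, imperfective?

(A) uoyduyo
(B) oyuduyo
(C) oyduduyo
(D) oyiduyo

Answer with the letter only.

Attach evidentiality assumed i- → iduyo.
Attach aspect imperfective oy- → oyiduyo.
Apply vowel harmony: oyiduyo → oyuduyo.
So the correct form is oyuduyo, option (B).
(D) oyiduyo is wrong: it fails to apply the sound rule(s).
(C) oyduduyo is wrong: it uses witnessed instead of assumed for evidentiality.
(A) uoyduyo is wrong: it has the affixes in the wrong order.

B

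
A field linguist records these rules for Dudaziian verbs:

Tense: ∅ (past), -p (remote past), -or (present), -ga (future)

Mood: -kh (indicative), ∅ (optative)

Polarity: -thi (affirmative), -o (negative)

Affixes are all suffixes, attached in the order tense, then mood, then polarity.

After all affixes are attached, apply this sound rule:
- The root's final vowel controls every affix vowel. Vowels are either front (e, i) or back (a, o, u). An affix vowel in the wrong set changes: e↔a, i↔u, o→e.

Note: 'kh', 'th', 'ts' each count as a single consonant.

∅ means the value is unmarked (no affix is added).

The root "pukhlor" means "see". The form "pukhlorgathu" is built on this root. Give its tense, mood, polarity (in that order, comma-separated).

future, optative, affirmative

Segment: pukhlor-ga-thi.
tense: -ga → future.
mood: ∅ → optative.
polarity: -thi → affirmative.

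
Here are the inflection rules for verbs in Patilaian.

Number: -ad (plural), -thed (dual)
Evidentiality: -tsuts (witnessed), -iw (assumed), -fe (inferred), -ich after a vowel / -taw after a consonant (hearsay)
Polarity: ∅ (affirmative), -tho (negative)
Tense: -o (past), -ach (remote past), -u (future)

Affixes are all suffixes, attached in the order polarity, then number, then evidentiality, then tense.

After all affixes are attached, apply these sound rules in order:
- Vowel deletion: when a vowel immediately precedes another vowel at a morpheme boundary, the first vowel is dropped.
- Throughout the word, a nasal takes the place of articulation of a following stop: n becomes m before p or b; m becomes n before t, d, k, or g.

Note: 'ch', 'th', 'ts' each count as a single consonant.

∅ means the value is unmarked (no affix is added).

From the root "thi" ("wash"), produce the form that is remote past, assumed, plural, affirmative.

polarity = affirmative: zero marking, form stays thi.
Attach number plural -ad → thiad.
Attach evidentiality assumed -iw → thiadiw.
Attach tense remote past -ach → thiadiwach.
Apply vowel deletion: thiadiwach → thadiwach.
Nasal assimilation: no change.

thadiwach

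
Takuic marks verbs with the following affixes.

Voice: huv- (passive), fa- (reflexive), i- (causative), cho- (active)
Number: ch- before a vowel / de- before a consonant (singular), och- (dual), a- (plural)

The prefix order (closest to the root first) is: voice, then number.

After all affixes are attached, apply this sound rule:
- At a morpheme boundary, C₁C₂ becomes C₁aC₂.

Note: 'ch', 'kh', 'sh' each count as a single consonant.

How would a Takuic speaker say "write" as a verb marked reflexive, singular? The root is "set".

Attach voice reflexive fa- → faset.
Attach number singular de- (before consonant 'f') → defaset.
Epenthesis: no change.

defaset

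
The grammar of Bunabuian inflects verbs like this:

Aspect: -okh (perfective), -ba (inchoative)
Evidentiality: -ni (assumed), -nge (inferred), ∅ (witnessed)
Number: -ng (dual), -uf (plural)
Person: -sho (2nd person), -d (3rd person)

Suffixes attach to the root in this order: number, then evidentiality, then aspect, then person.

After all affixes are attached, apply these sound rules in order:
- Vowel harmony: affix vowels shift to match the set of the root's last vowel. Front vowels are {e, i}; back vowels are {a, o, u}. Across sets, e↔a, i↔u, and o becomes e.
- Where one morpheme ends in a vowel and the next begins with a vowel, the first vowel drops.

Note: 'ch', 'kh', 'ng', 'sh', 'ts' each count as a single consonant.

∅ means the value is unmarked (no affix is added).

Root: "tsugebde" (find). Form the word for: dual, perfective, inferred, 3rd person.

Attach number dual -ng → tsugebdeng.
Attach evidentiality inferred -nge → tsugebdengnge.
Attach aspect perfective -okh → tsugebdengngeokh.
Attach person 3rd person -d → tsugebdengngeokhd.
Apply vowel harmony: tsugebdengngeokhd → tsugebdengngeekhd.
Apply vowel deletion: tsugebdengngeekhd → tsugebdengngekhd.

tsugebdengngekhd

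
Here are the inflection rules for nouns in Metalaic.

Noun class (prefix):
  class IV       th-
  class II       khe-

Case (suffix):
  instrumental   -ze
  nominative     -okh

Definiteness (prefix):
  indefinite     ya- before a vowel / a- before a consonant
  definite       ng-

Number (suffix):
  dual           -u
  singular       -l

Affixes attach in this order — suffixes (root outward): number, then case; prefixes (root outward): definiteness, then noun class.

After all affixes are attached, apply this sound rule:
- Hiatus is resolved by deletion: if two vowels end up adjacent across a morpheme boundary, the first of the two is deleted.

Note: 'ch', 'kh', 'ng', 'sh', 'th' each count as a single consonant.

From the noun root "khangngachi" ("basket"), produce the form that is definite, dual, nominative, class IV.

thngkhangngachokh

Attach number dual -u → khangngachiu.
Attach case nominative -okh → khangngachiuokh.
Attach definiteness definite ng- → ngkhangngachiuokh.
Attach noun class class IV th- → thngkhangngachiuokh.
Apply vowel deletion: thngkhangngachiuokh → thngkhangngachokh.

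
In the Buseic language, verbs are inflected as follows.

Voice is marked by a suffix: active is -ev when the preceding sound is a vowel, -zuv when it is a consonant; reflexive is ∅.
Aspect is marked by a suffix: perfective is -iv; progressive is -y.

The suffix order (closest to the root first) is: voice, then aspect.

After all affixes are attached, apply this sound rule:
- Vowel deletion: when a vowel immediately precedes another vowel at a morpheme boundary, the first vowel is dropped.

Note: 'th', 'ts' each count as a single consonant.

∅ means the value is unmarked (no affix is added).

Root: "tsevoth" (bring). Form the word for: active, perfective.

tsevothzuviv

Attach voice active -zuv (after consonant 'th') → tsevothzuv.
Attach aspect perfective -iv → tsevothzuviv.
Vowel deletion: no change.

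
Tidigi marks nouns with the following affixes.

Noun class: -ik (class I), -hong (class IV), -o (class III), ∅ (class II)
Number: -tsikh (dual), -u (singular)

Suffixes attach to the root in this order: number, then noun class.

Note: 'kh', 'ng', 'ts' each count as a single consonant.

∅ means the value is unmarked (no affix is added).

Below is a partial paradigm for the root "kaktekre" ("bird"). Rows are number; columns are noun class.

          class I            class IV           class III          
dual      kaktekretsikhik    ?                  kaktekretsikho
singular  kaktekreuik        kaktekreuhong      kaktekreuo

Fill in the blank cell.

kaktekretsikhhong

Attach number dual -tsikh → kaktekretsikh.
Attach noun class class IV -hong → kaktekretsikhhong.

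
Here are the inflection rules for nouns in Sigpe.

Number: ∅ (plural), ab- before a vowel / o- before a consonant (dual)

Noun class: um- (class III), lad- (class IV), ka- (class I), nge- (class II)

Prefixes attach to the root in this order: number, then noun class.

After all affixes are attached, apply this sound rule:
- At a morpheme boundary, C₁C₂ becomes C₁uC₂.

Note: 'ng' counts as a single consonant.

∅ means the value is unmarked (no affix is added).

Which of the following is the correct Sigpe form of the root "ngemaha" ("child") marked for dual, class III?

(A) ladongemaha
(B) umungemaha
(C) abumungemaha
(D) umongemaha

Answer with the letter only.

D

Attach number dual o- (before consonant 'ng') → ongemaha.
Attach noun class class III um- → umongemaha.
Epenthesis: no change.
So the correct form is umongemaha, option (D).
(C) abumungemaha is wrong: it has the affixes in the wrong order.
(A) ladongemaha is wrong: it uses class IV instead of class III for noun class.
(B) umungemaha is wrong: it uses plural instead of dual for number.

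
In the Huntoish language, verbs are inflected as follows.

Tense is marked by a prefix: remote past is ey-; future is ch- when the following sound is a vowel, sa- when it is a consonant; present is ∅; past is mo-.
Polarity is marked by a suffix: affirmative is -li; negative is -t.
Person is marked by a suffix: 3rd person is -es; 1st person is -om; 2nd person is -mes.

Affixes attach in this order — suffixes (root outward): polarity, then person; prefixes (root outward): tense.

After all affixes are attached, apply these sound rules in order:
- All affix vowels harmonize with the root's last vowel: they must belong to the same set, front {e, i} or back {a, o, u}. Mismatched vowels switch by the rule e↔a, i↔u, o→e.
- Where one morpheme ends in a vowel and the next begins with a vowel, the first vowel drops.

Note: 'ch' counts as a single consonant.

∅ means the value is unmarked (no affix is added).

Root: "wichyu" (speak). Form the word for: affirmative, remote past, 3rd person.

aywichyulas

Attach polarity affirmative -li → wichyuli.
Attach person 3rd person -es → wichyulies.
Attach tense remote past ey- → eywichyulies.
Apply vowel harmony: eywichyulies → aywichyuluas.
Apply vowel deletion: aywichyuluas → aywichyulas.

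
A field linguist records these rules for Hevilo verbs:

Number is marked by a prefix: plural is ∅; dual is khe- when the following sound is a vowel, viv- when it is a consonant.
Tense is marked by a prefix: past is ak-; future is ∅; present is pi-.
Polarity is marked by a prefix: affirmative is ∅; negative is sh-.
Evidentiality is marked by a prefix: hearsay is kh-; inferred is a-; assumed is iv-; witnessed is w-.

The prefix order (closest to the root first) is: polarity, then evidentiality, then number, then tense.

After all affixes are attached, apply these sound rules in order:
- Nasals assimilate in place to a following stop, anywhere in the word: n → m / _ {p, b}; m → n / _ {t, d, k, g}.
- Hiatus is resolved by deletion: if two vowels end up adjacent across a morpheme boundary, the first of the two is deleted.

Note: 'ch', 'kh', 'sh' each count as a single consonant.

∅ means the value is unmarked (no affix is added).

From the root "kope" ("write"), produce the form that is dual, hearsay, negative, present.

pivivkhshkope

Attach polarity negative sh- → shkope.
Attach evidentiality hearsay kh- → khshkope.
Attach number dual viv- (before consonant 'kh') → vivkhshkope.
Attach tense present pi- → pivivkhshkope.
Nasal assimilation: no change.
Vowel deletion: no change.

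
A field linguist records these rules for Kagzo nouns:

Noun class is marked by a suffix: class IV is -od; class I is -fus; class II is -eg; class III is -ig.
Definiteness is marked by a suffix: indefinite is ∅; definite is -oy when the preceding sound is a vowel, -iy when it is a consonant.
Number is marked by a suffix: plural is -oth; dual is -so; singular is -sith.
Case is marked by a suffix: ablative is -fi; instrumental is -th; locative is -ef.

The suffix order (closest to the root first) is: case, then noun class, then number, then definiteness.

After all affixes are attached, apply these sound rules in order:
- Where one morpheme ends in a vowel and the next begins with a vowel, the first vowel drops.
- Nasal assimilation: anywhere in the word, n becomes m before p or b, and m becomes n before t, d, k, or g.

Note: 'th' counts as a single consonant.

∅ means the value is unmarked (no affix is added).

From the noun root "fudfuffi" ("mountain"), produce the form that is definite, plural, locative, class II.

fudfuffefegothiy

Attach case locative -ef → fudfuffief.
Attach noun class class II -eg → fudfuffiefeg.
Attach number plural -oth → fudfuffiefegoth.
Attach definiteness definite -iy (after consonant 'th') → fudfuffiefegothiy.
Apply vowel deletion: fudfuffiefegothiy → fudfuffefegothiy.
Nasal assimilation: no change.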